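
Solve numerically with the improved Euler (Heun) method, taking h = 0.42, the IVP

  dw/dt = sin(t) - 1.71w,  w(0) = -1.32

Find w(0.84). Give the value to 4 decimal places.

Heun: k1 = f(t_n, w_n); k2 = f(t_n + h, w_n + h·k1); w_{n+1} = w_n + (h/2)·(k1 + k2).
t=0.000000, w=-1.320000:
  k1 = f(0.000000, -1.320000) = 2.257200
  k2 = f(0.420000, -0.371976) = 1.043839
  w ← -1.320000 + (0.42/2)·(2.257200 + 1.043839) = -0.626782
t=0.420000, w=-0.626782:
  k1 = f(0.420000, -0.626782) = 1.479557
  k2 = f(0.840000, -0.005368) = 0.753822
  w ← -0.626782 + (0.42/2)·(1.479557 + 0.753822) = -0.157772
w(0.84) ≈ -0.1578

-0.1578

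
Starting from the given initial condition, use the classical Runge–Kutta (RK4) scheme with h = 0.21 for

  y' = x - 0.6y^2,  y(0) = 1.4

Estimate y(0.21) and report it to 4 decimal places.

1.2100

RK4: k1 = f(x_n, y_n); k2 = f(x_n + h/2, y_n + (h/2)·k1); k3 = f(x_n + h/2, y_n + (h/2)·k2); k4 = f(x_n + h, y_n + h·k3); y_{n+1} = y_n + (h/6)·(k1 + 2k2 + 2k3 + k4).
x=0.000000, y=1.400000:
  k1 = f(0.000000, 1.400000) = -1.176000
  k2 = f(0.105000, 1.276520) = -0.872702
  k3 = f(0.105000, 1.308366) = -0.922093
  k4 = f(0.210000, 1.206360) = -0.663183
  y ← 1.400000 + (0.21/6)·(k1 + 2k2 + 2k3 + k4) = 1.209993
y(0.21) ≈ 1.2100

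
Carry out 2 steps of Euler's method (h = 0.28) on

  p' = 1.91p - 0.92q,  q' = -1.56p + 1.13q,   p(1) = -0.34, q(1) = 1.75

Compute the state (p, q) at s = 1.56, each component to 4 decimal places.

Euler on (p,q): p_{n+1} = p_n + h·p', q_{n+1} = q_n + h·q'.
1.000000: (-0.340000, 1.750000); f=(-2.259400, 2.507900) → (-0.972632, 2.452212)
1.280000: (-0.972632, 2.452212); f=(-4.113762, 4.288305) → (-2.124485, 3.652938)
(p(1.56), q(1.56)) ≈ (-2.1245, 3.6529)

-2.1245, 3.6529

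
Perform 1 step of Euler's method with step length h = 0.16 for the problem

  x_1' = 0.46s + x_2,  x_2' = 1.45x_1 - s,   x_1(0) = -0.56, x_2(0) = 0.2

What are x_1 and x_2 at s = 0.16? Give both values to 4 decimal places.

-0.5280, 0.0701

Euler on (x_1,x_2): x_1_{n+1} = x_1_n + h·x_1', x_2_{n+1} = x_2_n + h·x_2'.
0.000000: (-0.560000, 0.200000); f=(0.200000, -0.812000) → (-0.528000, 0.070080)
(x_1(0.16), x_2(0.16)) ≈ (-0.5280, 0.0701)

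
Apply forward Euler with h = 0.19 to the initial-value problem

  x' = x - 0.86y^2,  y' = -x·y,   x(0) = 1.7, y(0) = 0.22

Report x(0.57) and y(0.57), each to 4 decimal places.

Euler on (x,y): x_{n+1} = x_n + h·x', y_{n+1} = y_n + h·y'.
0.000000: (1.700000, 0.220000); f=(1.658376, -0.374000) → (2.015091, 0.148940)
0.190000: (2.015091, 0.148940); f=(1.996014, -0.300128) → (2.394334, 0.091916)
0.380000: (2.394334, 0.091916); f=(2.387068, -0.220077) → (2.847877, 0.050101)
(x(0.57), y(0.57)) ≈ (2.8479, 0.0501)

2.8479, 0.0501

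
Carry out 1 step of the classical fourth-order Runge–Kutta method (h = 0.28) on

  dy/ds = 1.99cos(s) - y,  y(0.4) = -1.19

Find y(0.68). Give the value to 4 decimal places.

RK4: k1 = f(s_n, y_n); k2 = f(s_n + h/2, y_n + (h/2)·k1); k3 = f(s_n + h/2, y_n + (h/2)·k2); k4 = f(s_n + h, y_n + h·k3); y_{n+1} = y_n + (h/6)·(k1 + 2k2 + 2k3 + k4).
s=0.400000, y=-1.190000:
  k1 = f(0.400000, -1.190000) = 3.022911
  k2 = f(0.540000, -0.766792) = 2.473633
  k3 = f(0.540000, -0.843691) = 2.550532
  k4 = f(0.680000, -0.475851) = 2.023221
  y ← -1.190000 + (0.28/6)·(k1 + 2k2 + 2k3 + k4) = -0.485592
y(0.68) ≈ -0.4856

-0.4856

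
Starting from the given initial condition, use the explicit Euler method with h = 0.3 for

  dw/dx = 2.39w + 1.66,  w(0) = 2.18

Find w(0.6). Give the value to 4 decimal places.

7.7799

Euler: w_{n+1} = w_n + h·f(x_n, w_n).
x=0.000000, w=2.180000: f=6.870200 → w ← 2.180000 + 0.3·6.870200 = 4.241060
x=0.300000, w=4.241060: f=11.796133 → w ← 4.241060 + 0.3·11.796133 = 7.779900
w(0.6) ≈ 7.7799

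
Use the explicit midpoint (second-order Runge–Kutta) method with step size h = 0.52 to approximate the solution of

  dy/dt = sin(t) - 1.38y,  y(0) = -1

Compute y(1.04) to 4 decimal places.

Midpoint: k1 = f(t_n, y_n); k2 = f(t_n + h/2, y_n + (h/2)·k1); y_{n+1} = y_n + h·k2.
t=0.000000, y=-1.000000:
  k1 = f(0.000000, -1.000000) = 1.380000
  k2 = f(0.260000, -0.641200) = 1.141937
  y ← -1.000000 + 0.52·1.141937 = -0.406193
t=0.520000, y=-0.406193:
  k1 = f(0.520000, -0.406193) = 1.057426
  k2 = f(0.780000, -0.131262) = 0.884421
  y ← -0.406193 + 0.52·0.884421 = 0.053706
y(1.04) ≈ 0.0537

0.0537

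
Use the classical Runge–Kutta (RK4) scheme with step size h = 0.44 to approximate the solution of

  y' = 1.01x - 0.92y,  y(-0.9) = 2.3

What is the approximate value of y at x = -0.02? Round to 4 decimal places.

RK4: k1 = f(x_n, y_n); k2 = f(x_n + h/2, y_n + (h/2)·k1); k3 = f(x_n + h/2, y_n + (h/2)·k2); k4 = f(x_n + h, y_n + h·k3); y_{n+1} = y_n + (h/6)·(k1 + 2k2 + 2k3 + k4).
x=-0.900000, y=2.300000:
  k1 = f(-0.900000, 2.300000) = -3.025000
  k2 = f(-0.680000, 1.634500) = -2.190540
  k3 = f(-0.680000, 1.818081) = -2.359435
  k4 = f(-0.460000, 1.261849) = -1.625501
  y ← 2.300000 + (0.44/6)·(k1 + 2k2 + 2k3 + k4) = 1.291634
x=-0.460000, y=1.291634:
  k1 = f(-0.460000, 1.291634) = -1.652903
  k2 = f(-0.240000, 0.927995) = -1.096155
  k3 = f(-0.240000, 1.050479) = -1.208841
  k4 = f(-0.020000, 0.759744) = -0.719164
  y ← 1.291634 + (0.44/6)·(k1 + 2k2 + 2k3 + k4) = 0.779616
y(-0.02) ≈ 0.7796

0.7796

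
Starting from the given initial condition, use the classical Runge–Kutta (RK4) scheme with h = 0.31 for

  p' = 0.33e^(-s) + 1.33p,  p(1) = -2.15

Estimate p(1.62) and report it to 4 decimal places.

RK4: k1 = f(s_n, p_n); k2 = f(s_n + h/2, p_n + (h/2)·k1); k3 = f(s_n + h/2, p_n + (h/2)·k2); k4 = f(s_n + h, p_n + h·k3); p_{n+1} = p_n + (h/6)·(k1 + 2k2 + 2k3 + k4).
s=1.000000, p=-2.150000:
  k1 = f(1.000000, -2.150000) = -2.738100
  k2 = f(1.155000, -2.574405) = -3.319990
  k3 = f(1.155000, -2.664598) = -3.439947
  k4 = f(1.310000, -3.216384) = -4.188750
  p ← -2.150000 + (0.31/6)·(k1 + 2k2 + 2k3 + k4) = -3.206414
s=1.310000, p=-3.206414:
  k1 = f(1.310000, -3.206414) = -4.175490
  k2 = f(1.465000, -3.853615) = -5.049052
  k3 = f(1.465000, -3.989017) = -5.229137
  k4 = f(1.620000, -4.827447) = -6.355197
  p ← -3.206414 + (0.31/6)·(k1 + 2k2 + 2k3 + k4) = -4.812579
p(1.62) ≈ -4.8126

-4.8126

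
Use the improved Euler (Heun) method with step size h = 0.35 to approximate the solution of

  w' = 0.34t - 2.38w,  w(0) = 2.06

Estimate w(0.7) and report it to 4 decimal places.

0.6000

Heun: k1 = f(t_n, w_n); k2 = f(t_n + h, w_n + h·k1); w_{n+1} = w_n + (h/2)·(k1 + k2).
t=0.000000, w=2.060000:
  k1 = f(0.000000, 2.060000) = -4.902800
  k2 = f(0.350000, 0.344020) = -0.699768
  w ← 2.060000 + (0.35/2)·(-4.902800 + (-0.699768)) = 1.079551
t=0.350000, w=1.079551:
  k1 = f(0.350000, 1.079551) = -2.450331
  k2 = f(0.700000, 0.221935) = -0.290205
  w ← 1.079551 + (0.35/2)·(-2.450331 + (-0.290205)) = 0.599957
w(0.7) ≈ 0.6000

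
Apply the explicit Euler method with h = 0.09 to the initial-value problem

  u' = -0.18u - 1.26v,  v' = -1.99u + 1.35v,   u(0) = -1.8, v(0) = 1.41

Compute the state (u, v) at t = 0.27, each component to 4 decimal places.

-2.3624, 3.1611

Euler on (u,v): u_{n+1} = u_n + h·u', v_{n+1} = v_n + h·v'.
0.000000: (-1.800000, 1.410000); f=(-1.452600, 5.485500) → (-1.930734, 1.903695)
0.090000: (-1.930734, 1.903695); f=(-2.051124, 6.412149) → (-2.115335, 2.480788)
0.180000: (-2.115335, 2.480788); f=(-2.745033, 7.558581) → (-2.362388, 3.161061)
(u(0.27), v(0.27)) ≈ (-2.3624, 3.1611)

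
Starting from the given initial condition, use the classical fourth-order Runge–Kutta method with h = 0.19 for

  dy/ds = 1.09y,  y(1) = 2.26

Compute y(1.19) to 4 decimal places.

2.7800

RK4: k1 = f(s_n, y_n); k2 = f(s_n + h/2, y_n + (h/2)·k1); k3 = f(s_n + h/2, y_n + (h/2)·k2); k4 = f(s_n + h, y_n + h·k3); y_{n+1} = y_n + (h/6)·(k1 + 2k2 + 2k3 + k4).
s=1.000000, y=2.260000:
  k1 = f(1.000000, 2.260000) = 2.463400
  k2 = f(1.095000, 2.494023) = 2.718485
  k3 = f(1.095000, 2.518256) = 2.744899
  k4 = f(1.190000, 2.781531) = 3.031869
  y ← 2.260000 + (0.19/6)·(k1 + 2k2 + 2k3 + k4) = 2.780031
y(1.19) ≈ 2.7800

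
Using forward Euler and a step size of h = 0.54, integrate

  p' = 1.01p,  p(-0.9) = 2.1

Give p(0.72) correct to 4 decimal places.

7.7507

Euler: p_{n+1} = p_n + h·f(x_n, p_n).
x=-0.900000, p=2.100000: f=2.121000 → p ← 2.100000 + 0.54·2.121000 = 3.245340
x=-0.360000, p=3.245340: f=3.277793 → p ← 3.245340 + 0.54·3.277793 = 5.015348
x=0.180000, p=5.015348: f=5.065502 → p ← 5.015348 + 0.54·5.065502 = 7.750719
p(0.72) ≈ 7.7507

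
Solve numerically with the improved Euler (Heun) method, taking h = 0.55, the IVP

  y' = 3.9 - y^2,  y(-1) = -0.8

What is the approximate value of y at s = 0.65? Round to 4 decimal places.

Heun: k1 = f(s_n, y_n); k2 = f(s_n + h, y_n + h·k1); y_{n+1} = y_n + (h/2)·(k1 + k2).
s=-1.000000, y=-0.800000:
  k1 = f(-1.000000, -0.800000) = 3.260000
  k2 = f(-0.450000, 0.993000) = 2.913951
  y ← -0.800000 + (0.55/2)·(3.260000 + 2.913951) = 0.897837
s=-0.450000, y=0.897837:
  k1 = f(-0.450000, 0.897837) = 3.093890
  k2 = f(0.100000, 2.599476) = -2.857274
  y ← 0.897837 + (0.55/2)·(3.093890 + (-2.857274)) = 0.962906
s=0.100000, y=0.962906:
  k1 = f(0.100000, 0.962906) = 2.972813
  k2 = f(0.650000, 2.597953) = -2.849358
  y ← 0.962906 + (0.55/2)·(2.972813 + (-2.849358)) = 0.996856
y(0.65) ≈ 0.9969

0.9969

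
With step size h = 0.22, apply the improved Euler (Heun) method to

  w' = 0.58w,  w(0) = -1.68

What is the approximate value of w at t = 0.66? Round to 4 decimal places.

Heun: k1 = f(t_n, w_n); k2 = f(t_n + h, w_n + h·k1); w_{n+1} = w_n + (h/2)·(k1 + k2).
t=0.000000, w=-1.680000:
  k1 = f(0.000000, -1.680000) = -0.974400
  k2 = f(0.220000, -1.894368) = -1.098733
  w ← -1.680000 + (0.22/2)·(-0.974400 + (-1.098733)) = -1.908045
t=0.220000, w=-1.908045:
  k1 = f(0.220000, -1.908045) = -1.106666
  k2 = f(0.440000, -2.151511) = -1.247876
  w ← -1.908045 + (0.22/2)·(-1.106666 + (-1.247876)) = -2.167044
t=0.440000, w=-2.167044:
  k1 = f(0.440000, -2.167044) = -1.256886
  k2 = f(0.660000, -2.443559) = -1.417264
  w ← -2.167044 + (0.22/2)·(-1.256886 + (-1.417264)) = -2.461201
w(0.66) ≈ -2.4612

-2.4612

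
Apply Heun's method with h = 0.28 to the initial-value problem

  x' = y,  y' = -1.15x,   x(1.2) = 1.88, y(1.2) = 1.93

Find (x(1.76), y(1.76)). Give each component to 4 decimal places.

2.5769, 0.4298

Heun on (x,y): k1 = f(t_n, state_n); k2 = f(t_n + h, state_n + h·k1); state_{n+1} = state_n + (h/2)·(k1 + k2).
1.200000: (1.880000, 1.930000)
  k1 = (1.930000, -2.162000)
  predictor → (2.420400, 1.324640)
  k2 = (1.324640, -2.783460)
  → (2.335650, 1.237636)
1.480000: (2.335650, 1.237636)
  k1 = (1.237636, -2.685997)
  predictor → (2.682188, 0.485556)
  k2 = (0.485556, -3.084516)
  → (2.576896, 0.429764)
(x(1.76), y(1.76)) ≈ (2.5769, 0.4298)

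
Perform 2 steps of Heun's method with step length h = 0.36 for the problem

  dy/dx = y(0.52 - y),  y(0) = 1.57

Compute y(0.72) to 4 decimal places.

0.9860

Heun: k1 = f(x_n, y_n); k2 = f(x_n + h, y_n + h·k1); y_{n+1} = y_n + (h/2)·(k1 + k2).
x=0.000000, y=1.570000:
  k1 = f(0.000000, 1.570000) = -1.648500
  k2 = f(0.360000, 0.976540) = -0.445830
  y ← 1.570000 + (0.36/2)·(-1.648500 + (-0.445830)) = 1.193021
x=0.360000, y=1.193021:
  k1 = f(0.360000, 1.193021) = -0.802928
  k2 = f(0.720000, 0.903967) = -0.347093
  y ← 1.193021 + (0.36/2)·(-0.802928 + (-0.347093)) = 0.986017
y(0.72) ≈ 0.9860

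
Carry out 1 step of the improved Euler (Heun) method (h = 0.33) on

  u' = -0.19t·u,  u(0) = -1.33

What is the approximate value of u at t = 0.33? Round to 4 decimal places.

-1.3162

Heun: k1 = f(t_n, u_n); k2 = f(t_n + h, u_n + h·k1); u_{n+1} = u_n + (h/2)·(k1 + k2).
t=0.000000, u=-1.330000:
  k1 = f(0.000000, -1.330000) = 0.000000
  k2 = f(0.330000, -1.330000) = 0.083391
  u ← -1.330000 + (0.33/2)·(0.000000 + 0.083391) = -1.316240
u(0.33) ≈ -1.3162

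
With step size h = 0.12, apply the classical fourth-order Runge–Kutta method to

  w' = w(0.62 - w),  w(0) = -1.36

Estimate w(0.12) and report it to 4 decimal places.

RK4: k1 = f(x_n, w_n); k2 = f(x_n + h/2, w_n + (h/2)·k1); k3 = f(x_n + h/2, w_n + (h/2)·k2); k4 = f(x_n + h, w_n + h·k3); w_{n+1} = w_n + (h/6)·(k1 + 2k2 + 2k3 + k4).
x=0.000000, w=-1.360000:
  k1 = f(0.000000, -1.360000) = -2.692800
  k2 = f(0.060000, -1.521568) = -3.258541
  k3 = f(0.060000, -1.555512) = -3.384037
  k4 = f(0.120000, -1.766084) = -4.214027
  w ← -1.360000 + (0.12/6)·(k1 + 2k2 + 2k3 + k4) = -1.763840
w(0.12) ≈ -1.7638

-1.7638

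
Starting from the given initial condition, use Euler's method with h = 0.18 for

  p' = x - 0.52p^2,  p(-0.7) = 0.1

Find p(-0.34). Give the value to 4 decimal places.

-0.1206

Euler: p_{n+1} = p_n + h·f(x_n, p_n).
x=-0.700000, p=0.100000: f=-0.705200 → p ← 0.100000 + 0.18·(-0.705200) = -0.026936
x=-0.520000, p=-0.026936: f=-0.520377 → p ← -0.026936 + 0.18·(-0.520377) = -0.120604
p(-0.34) ≈ -0.1206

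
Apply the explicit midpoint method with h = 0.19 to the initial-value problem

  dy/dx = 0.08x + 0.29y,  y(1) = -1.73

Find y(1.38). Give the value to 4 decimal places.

Midpoint: k1 = f(x_n, y_n); k2 = f(x_n + h/2, y_n + (h/2)·k1); y_{n+1} = y_n + h·k2.
x=1.000000, y=-1.730000:
  k1 = f(1.000000, -1.730000) = -0.421700
  k2 = f(1.095000, -1.770061) = -0.425718
  y ← -1.730000 + 0.19·(-0.425718) = -1.810886
x=1.190000, y=-1.810886:
  k1 = f(1.190000, -1.810886) = -0.429957
  k2 = f(1.285000, -1.851732) = -0.434202
  y ← -1.810886 + 0.19·(-0.434202) = -1.893385
y(1.38) ≈ -1.8934

-1.8934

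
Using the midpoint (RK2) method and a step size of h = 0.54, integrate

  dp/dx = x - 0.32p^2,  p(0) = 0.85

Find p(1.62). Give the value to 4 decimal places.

Midpoint: k1 = f(x_n, p_n); k2 = f(x_n + h/2, p_n + (h/2)·k1); p_{n+1} = p_n + h·k2.
x=0.000000, p=0.850000:
  k1 = f(0.000000, 0.850000) = -0.231200
  k2 = f(0.270000, 0.787576) = 0.071512
  p ← 0.850000 + 0.54·0.071512 = 0.888616
x=0.540000, p=0.888616:
  k1 = f(0.540000, 0.888616) = 0.287316
  k2 = f(0.810000, 0.966192) = 0.511272
  p ← 0.888616 + 0.54·0.511272 = 1.164703
x=1.080000, p=1.164703:
  k1 = f(1.080000, 1.164703) = 0.645909
  k2 = f(1.350000, 1.339099) = 0.776181
  p ← 1.164703 + 0.54·0.776181 = 1.583841
p(1.62) ≈ 1.5838

1.5838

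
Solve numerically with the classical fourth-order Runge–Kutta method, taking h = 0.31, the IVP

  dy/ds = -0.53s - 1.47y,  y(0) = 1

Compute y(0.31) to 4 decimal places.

0.6121

RK4: k1 = f(s_n, y_n); k2 = f(s_n + h/2, y_n + (h/2)·k1); k3 = f(s_n + h/2, y_n + (h/2)·k2); k4 = f(s_n + h, y_n + h·k3); y_{n+1} = y_n + (h/6)·(k1 + 2k2 + 2k3 + k4).
s=0.000000, y=1.000000:
  k1 = f(0.000000, 1.000000) = -1.470000
  k2 = f(0.155000, 0.772150) = -1.217210
  k3 = f(0.155000, 0.811332) = -1.274809
  k4 = f(0.310000, 0.604809) = -1.053370
  y ← 1.000000 + (0.31/6)·(k1 + 2k2 + 2k3 + k4) = 0.612117
y(0.31) ≈ 0.6121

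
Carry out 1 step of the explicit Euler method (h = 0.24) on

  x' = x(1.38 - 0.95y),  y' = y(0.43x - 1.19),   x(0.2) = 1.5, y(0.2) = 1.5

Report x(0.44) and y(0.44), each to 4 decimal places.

Euler on (x,y): x_{n+1} = x_n + h·x', y_{n+1} = y_n + h·y'.
0.200000: (1.500000, 1.500000); f=(-0.067500, -0.817500) → (1.483800, 1.303800)
(x(0.44), y(0.44)) ≈ (1.4838, 1.3038)

1.4838, 1.3038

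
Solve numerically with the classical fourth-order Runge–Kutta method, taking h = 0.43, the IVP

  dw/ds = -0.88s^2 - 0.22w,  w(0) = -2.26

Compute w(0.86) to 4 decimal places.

-2.0485

RK4: k1 = f(s_n, w_n); k2 = f(s_n + h/2, w_n + (h/2)·k1); k3 = f(s_n + h/2, w_n + (h/2)·k2); k4 = f(s_n + h, w_n + h·k3); w_{n+1} = w_n + (h/6)·(k1 + 2k2 + 2k3 + k4).
s=0.000000, w=-2.260000:
  k1 = f(0.000000, -2.260000) = 0.497200
  k2 = f(0.215000, -2.153102) = 0.433004
  k3 = f(0.215000, -2.166904) = 0.436041
  k4 = f(0.430000, -2.072502) = 0.293239
  w ← -2.260000 + (0.43/6)·(k1 + 2k2 + 2k3 + k4) = -2.078789
s=0.430000, w=-2.078789:
  k1 = f(0.430000, -2.078789) = 0.294622
  k2 = f(0.645000, -2.015445) = 0.077296
  k3 = f(0.645000, -2.062170) = 0.087575
  k4 = f(0.860000, -2.041131) = -0.201799
  w ← -2.078789 + (0.43/6)·(k1 + 2k2 + 2k3 + k4) = -2.048505
w(0.86) ≈ -2.0485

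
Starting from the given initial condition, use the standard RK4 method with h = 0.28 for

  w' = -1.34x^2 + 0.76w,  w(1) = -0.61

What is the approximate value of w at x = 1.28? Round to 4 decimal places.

RK4: k1 = f(x_n, w_n); k2 = f(x_n + h/2, w_n + (h/2)·k1); k3 = f(x_n + h/2, w_n + (h/2)·k2); k4 = f(x_n + h, w_n + h·k3); w_{n+1} = w_n + (h/6)·(k1 + 2k2 + 2k3 + k4).
x=1.000000, w=-0.610000:
  k1 = f(1.000000, -0.610000) = -1.803600
  k2 = f(1.140000, -0.862504) = -2.396967
  k3 = f(1.140000, -0.945575) = -2.460101
  k4 = f(1.280000, -1.298828) = -3.182566
  w ← -0.610000 + (0.28/6)·(k1 + 2k2 + 2k3 + k4) = -1.296014
w(1.28) ≈ -1.2960

-1.2960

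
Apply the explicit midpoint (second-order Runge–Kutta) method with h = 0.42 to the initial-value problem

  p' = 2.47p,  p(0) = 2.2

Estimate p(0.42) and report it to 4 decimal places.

5.6661

Midpoint: k1 = f(t_n, p_n); k2 = f(t_n + h/2, p_n + (h/2)·k1); p_{n+1} = p_n + h·k2.
t=0.000000, p=2.200000:
  k1 = f(0.000000, 2.200000) = 5.434000
  k2 = f(0.210000, 3.341140) = 8.252616
  p ← 2.200000 + 0.42·8.252616 = 5.666099
p(0.42) ≈ 5.6661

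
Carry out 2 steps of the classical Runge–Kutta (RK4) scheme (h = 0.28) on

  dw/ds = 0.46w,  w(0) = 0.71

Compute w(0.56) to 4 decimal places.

RK4: k1 = f(s_n, w_n); k2 = f(s_n + h/2, w_n + (h/2)·k1); k3 = f(s_n + h/2, w_n + (h/2)·k2); k4 = f(s_n + h, w_n + h·k3); w_{n+1} = w_n + (h/6)·(k1 + 2k2 + 2k3 + k4).
s=0.000000, w=0.710000:
  k1 = f(0.000000, 0.710000) = 0.326600
  k2 = f(0.140000, 0.755724) = 0.347633
  k3 = f(0.140000, 0.758669) = 0.348988
  k4 = f(0.280000, 0.807717) = 0.371550
  w ← 0.710000 + (0.28/6)·(k1 + 2k2 + 2k3 + k4) = 0.807598
s=0.280000, w=0.807598:
  k1 = f(0.280000, 0.807598) = 0.371495
  k2 = f(0.420000, 0.859608) = 0.395419
  k3 = f(0.420000, 0.862957) = 0.396960
  k4 = f(0.560000, 0.918747) = 0.422624
  w ← 0.807598 + (0.28/6)·(k1 + 2k2 + 2k3 + k4) = 0.918613
w(0.56) ≈ 0.9186

0.9186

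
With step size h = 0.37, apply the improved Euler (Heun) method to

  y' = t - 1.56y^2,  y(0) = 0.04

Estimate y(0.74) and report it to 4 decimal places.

0.2932

Heun: k1 = f(t_n, y_n); k2 = f(t_n + h, y_n + h·k1); y_{n+1} = y_n + (h/2)·(k1 + k2).
t=0.000000, y=0.040000:
  k1 = f(0.000000, 0.040000) = -0.002496
  k2 = f(0.370000, 0.039076) = 0.367618
  y ← 0.040000 + (0.37/2)·(-0.002496 + 0.367618) = 0.107548
t=0.370000, y=0.107548:
  k1 = f(0.370000, 0.107548) = 0.351956
  k2 = f(0.740000, 0.237771) = 0.651805
  y ← 0.107548 + (0.37/2)·(0.351956 + 0.651805) = 0.293243
y(0.74) ≈ 0.2932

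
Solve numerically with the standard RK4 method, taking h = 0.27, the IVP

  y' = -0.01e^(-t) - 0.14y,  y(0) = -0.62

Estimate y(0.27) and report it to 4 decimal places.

RK4: k1 = f(t_n, y_n); k2 = f(t_n + h/2, y_n + (h/2)·k1); k3 = f(t_n + h/2, y_n + (h/2)·k2); k4 = f(t_n + h, y_n + h·k3); y_{n+1} = y_n + (h/6)·(k1 + 2k2 + 2k3 + k4).
t=0.000000, y=-0.620000:
  k1 = f(0.000000, -0.620000) = 0.076800
  k2 = f(0.135000, -0.609632) = 0.076611
  k3 = f(0.135000, -0.609657) = 0.076615
  k4 = f(0.270000, -0.599314) = 0.076270
  y ← -0.620000 + (0.27/6)·(k1 + 2k2 + 2k3 + k4) = -0.599321
y(0.27) ≈ -0.5993

-0.5993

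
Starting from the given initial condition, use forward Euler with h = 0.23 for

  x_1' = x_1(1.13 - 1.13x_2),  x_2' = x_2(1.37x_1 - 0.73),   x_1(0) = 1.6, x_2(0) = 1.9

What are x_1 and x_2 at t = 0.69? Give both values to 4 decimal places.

Euler on (x_1,x_2): x_1_{n+1} = x_1_n + h·x_1', x_2_{n+1} = x_2_n + h·x_2'.
0.000000: (1.600000, 1.900000); f=(-1.627200, 2.777800) → (1.225744, 2.538894)
0.230000: (1.225744, 2.538894); f=(-2.131508, 2.410094) → (0.735497, 3.093216)
0.460000: (0.735497, 3.093216); f=(-1.739696, 0.858773) → (0.335367, 3.290733)
(x_1(0.69), x_2(0.69)) ≈ (0.3354, 3.2907)

0.3354, 3.2907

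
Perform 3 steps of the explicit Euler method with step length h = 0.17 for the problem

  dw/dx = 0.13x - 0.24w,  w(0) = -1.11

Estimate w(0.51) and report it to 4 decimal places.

-0.9685

Euler: w_{n+1} = w_n + h·f(x_n, w_n).
x=0.000000, w=-1.110000: f=0.266400 → w ← -1.110000 + 0.17·0.266400 = -1.064712
x=0.170000, w=-1.064712: f=0.277631 → w ← -1.064712 + 0.17·0.277631 = -1.017515
x=0.340000, w=-1.017515: f=0.288404 → w ← -1.017515 + 0.17·0.288404 = -0.968486
w(0.51) ≈ -0.9685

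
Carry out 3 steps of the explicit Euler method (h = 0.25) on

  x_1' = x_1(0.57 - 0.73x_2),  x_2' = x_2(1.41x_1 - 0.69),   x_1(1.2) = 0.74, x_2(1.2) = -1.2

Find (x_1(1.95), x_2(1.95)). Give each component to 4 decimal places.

Euler on (x_1,x_2): x_1_{n+1} = x_1_n + h·x_1', x_2_{n+1} = x_2_n + h·x_2'.
1.200000: (0.740000, -1.200000); f=(1.070040, -0.424080) → (1.007510, -1.306020)
1.450000: (1.007510, -1.306020); f=(1.534835, -0.954164) → (1.391219, -1.544561)
1.700000: (1.391219, -1.544561); f=(2.361635, -1.964092) → (1.981628, -2.035584)
(x_1(1.95), x_2(1.95)) ≈ (1.9816, -2.0356)

1.9816, -2.0356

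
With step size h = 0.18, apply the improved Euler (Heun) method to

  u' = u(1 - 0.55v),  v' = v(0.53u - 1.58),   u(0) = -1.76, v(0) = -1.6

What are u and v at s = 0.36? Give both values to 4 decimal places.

-3.0527, -0.6133

Heun on (u,v): k1 = f(s_n, state_n); k2 = f(s_n + h, state_n + h·k1); state_{n+1} = state_n + (h/2)·(k1 + k2).
0.000000: (-1.760000, -1.600000)
  k1 = (-3.308800, 4.020480)
  predictor → (-2.355584, -0.876314)
  k2 = (-3.490911, 2.478618)
  → (-2.371974, -1.015081)
0.180000: (-2.371974, -1.015081)
  k1 = (-3.696234, 2.879934)
  predictor → (-3.037296, -0.496693)
  k2 = (-3.867028, 1.584335)
  → (-3.052668, -0.613297)
(u(0.36), v(0.36)) ≈ (-3.0527, -0.6133)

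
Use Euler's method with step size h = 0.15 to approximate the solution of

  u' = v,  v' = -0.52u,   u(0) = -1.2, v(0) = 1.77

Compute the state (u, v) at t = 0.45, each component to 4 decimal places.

-0.3645, 1.9876

Euler on (u,v): u_{n+1} = u_n + h·u', v_{n+1} = v_n + h·v'.
0.000000: (-1.200000, 1.770000); f=(1.770000, 0.624000) → (-0.934500, 1.863600)
0.150000: (-0.934500, 1.863600); f=(1.863600, 0.485940) → (-0.654960, 1.936491)
0.300000: (-0.654960, 1.936491); f=(1.936491, 0.340579) → (-0.364486, 1.987578)
(u(0.45), v(0.45)) ≈ (-0.3645, 1.9876)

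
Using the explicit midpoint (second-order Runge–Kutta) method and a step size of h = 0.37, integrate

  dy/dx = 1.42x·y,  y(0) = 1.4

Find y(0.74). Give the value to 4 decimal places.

2.0275

Midpoint: k1 = f(x_n, y_n); k2 = f(x_n + h/2, y_n + (h/2)·k1); y_{n+1} = y_n + h·k2.
x=0.000000, y=1.400000:
  k1 = f(0.000000, 1.400000) = 0.000000
  k2 = f(0.185000, 1.400000) = 0.367780
  y ← 1.400000 + 0.37·0.367780 = 1.536079
x=0.370000, y=1.536079:
  k1 = f(0.370000, 1.536079) = 0.807056
  k2 = f(0.555000, 1.685384) = 1.328251
  y ← 1.536079 + 0.37·1.328251 = 2.027531
y(0.74) ≈ 2.0275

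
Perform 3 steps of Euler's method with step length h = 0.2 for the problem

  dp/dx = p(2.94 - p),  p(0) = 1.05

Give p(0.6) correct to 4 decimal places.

Euler: p_{n+1} = p_n + h·f(x_n, p_n).
x=0.000000, p=1.050000: f=1.984500 → p ← 1.050000 + 0.2·1.984500 = 1.446900
x=0.200000, p=1.446900: f=2.160366 → p ← 1.446900 + 0.2·2.160366 = 1.878973
x=0.400000, p=1.878973: f=1.993641 → p ← 1.878973 + 0.2·1.993641 = 2.277701
p(0.6) ≈ 2.2777

2.2777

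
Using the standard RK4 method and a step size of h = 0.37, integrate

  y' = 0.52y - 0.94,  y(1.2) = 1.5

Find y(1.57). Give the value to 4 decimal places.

1.4347

RK4: k1 = f(s_n, y_n); k2 = f(s_n + h/2, y_n + (h/2)·k1); k3 = f(s_n + h/2, y_n + (h/2)·k2); k4 = f(s_n + h, y_n + h·k3); y_{n+1} = y_n + (h/6)·(k1 + 2k2 + 2k3 + k4).
s=1.200000, y=1.500000:
  k1 = f(1.200000, 1.500000) = -0.160000
  k2 = f(1.385000, 1.470400) = -0.175392
  k3 = f(1.385000, 1.467552) = -0.176873
  k4 = f(1.570000, 1.434557) = -0.194030
  y ← 1.500000 + (0.37/6)·(k1 + 2k2 + 2k3 + k4) = 1.434722
y(1.57) ≈ 1.4347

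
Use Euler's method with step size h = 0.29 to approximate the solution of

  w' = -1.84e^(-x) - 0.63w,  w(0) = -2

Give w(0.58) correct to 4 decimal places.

Euler: w_{n+1} = w_n + h·f(x_n, w_n).
x=0.000000, w=-2.000000: f=-0.580000 → w ← -2.000000 + 0.29·(-0.580000) = -2.168200
x=0.290000, w=-2.168200: f=-0.010839 → w ← -2.168200 + 0.29·(-0.010839) = -2.171343
w(0.58) ≈ -2.1713

-2.1713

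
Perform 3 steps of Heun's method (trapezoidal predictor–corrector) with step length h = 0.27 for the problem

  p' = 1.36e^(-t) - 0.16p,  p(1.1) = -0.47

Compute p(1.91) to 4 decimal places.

-0.1783

Heun: k1 = f(t_n, p_n); k2 = f(t_n + h, p_n + h·k1); p_{n+1} = p_n + (h/2)·(k1 + k2).
t=1.100000, p=-0.470000:
  k1 = f(1.100000, -0.470000) = 0.527905
  k2 = f(1.370000, -0.327466) = 0.397980
  p ← -0.470000 + (0.27/2)·(0.527905 + 0.397980) = -0.345006
t=1.370000, p=-0.345006:
  k1 = f(1.370000, -0.345006) = 0.400786
  k2 = f(1.640000, -0.236793) = 0.301700
  p ← -0.345006 + (0.27/2)·(0.400786 + 0.301700) = -0.250170
t=1.640000, p=-0.250170:
  k1 = f(1.640000, -0.250170) = 0.303840
  k2 = f(1.910000, -0.168133) = 0.228291
  p ← -0.250170 + (0.27/2)·(0.303840 + 0.228291) = -0.178332
p(1.91) ≈ -0.1783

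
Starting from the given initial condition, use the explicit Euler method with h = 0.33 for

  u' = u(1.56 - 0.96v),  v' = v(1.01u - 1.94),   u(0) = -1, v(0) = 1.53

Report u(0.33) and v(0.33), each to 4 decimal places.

Euler on (u,v): u_{n+1} = u_n + h·u', v_{n+1} = v_n + h·v'.
0.000000: (-1.000000, 1.530000); f=(-0.091200, -4.513500) → (-1.030096, 0.040545)
(u(0.33), v(0.33)) ≈ (-1.0301, 0.0405)

-1.0301, 0.0405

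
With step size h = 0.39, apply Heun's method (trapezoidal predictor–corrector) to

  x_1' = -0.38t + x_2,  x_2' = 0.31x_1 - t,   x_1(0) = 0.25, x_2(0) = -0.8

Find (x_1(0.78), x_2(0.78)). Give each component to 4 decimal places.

Heun on (x_1,x_2): k1 = f(t_n, state_n); k2 = f(t_n + h, state_n + h·k1); state_{n+1} = state_n + (h/2)·(k1 + k2).
0.000000: (0.250000, -0.800000)
  k1 = (-0.800000, 0.077500)
  predictor → (-0.062000, -0.769775)
  k2 = (-0.917975, -0.409220)
  → (-0.085005, -0.864685)
0.390000: (-0.085005, -0.864685)
  k1 = (-1.012885, -0.416352)
  predictor → (-0.480030, -1.027063)
  k2 = (-1.323463, -0.928809)
  → (-0.540593, -1.126992)
(x_1(0.78), x_2(0.78)) ≈ (-0.5406, -1.1270)

-0.5406, -1.1270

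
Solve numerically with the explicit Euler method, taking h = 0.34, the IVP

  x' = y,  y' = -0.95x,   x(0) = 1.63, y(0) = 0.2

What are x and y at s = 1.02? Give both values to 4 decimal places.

Euler on (x,y): x_{n+1} = x_n + h·x', y_{n+1} = y_n + h·y'.
0.000000: (1.630000, 0.200000); f=(0.200000, -1.548500) → (1.698000, -0.326490)
0.340000: (1.698000, -0.326490); f=(-0.326490, -1.613100) → (1.586993, -0.874944)
0.680000: (1.586993, -0.874944); f=(-0.874944, -1.507644) → (1.289512, -1.387543)
(x(1.02), y(1.02)) ≈ (1.2895, -1.3875)

1.2895, -1.3875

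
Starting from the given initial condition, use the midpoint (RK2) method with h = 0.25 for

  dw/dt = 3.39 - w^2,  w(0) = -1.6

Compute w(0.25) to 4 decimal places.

Midpoint: k1 = f(t_n, w_n); k2 = f(t_n + h/2, w_n + (h/2)·k1); w_{n+1} = w_n + h·k2.
t=0.000000, w=-1.600000:
  k1 = f(0.000000, -1.600000) = 0.830000
  k2 = f(0.125000, -1.496250) = 1.151236
  w ← -1.600000 + 0.25·1.151236 = -1.312191
w(0.25) ≈ -1.3122

-1.3122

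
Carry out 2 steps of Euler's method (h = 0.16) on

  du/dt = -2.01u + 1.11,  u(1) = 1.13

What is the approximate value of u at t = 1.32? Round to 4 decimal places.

Euler: u_{n+1} = u_n + h·f(t_n, u_n).
t=1.000000, u=1.130000: f=-1.161300 → u ← 1.130000 + 0.16·(-1.161300) = 0.944192
t=1.160000, u=0.944192: f=-0.787826 → u ← 0.944192 + 0.16·(-0.787826) = 0.818140
u(1.32) ≈ 0.8181

0.8181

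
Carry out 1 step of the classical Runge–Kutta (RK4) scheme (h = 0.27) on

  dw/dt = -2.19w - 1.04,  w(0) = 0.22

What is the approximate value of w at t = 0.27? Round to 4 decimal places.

-0.0898

RK4: k1 = f(t_n, w_n); k2 = f(t_n + h/2, w_n + (h/2)·k1); k3 = f(t_n + h/2, w_n + (h/2)·k2); k4 = f(t_n + h, w_n + h·k3); w_{n+1} = w_n + (h/6)·(k1 + 2k2 + 2k3 + k4).
t=0.000000, w=0.220000:
  k1 = f(0.000000, 0.220000) = -1.521800
  k2 = f(0.135000, 0.014557) = -1.071880
  k3 = f(0.135000, 0.075296) = -1.204899
  k4 = f(0.270000, -0.105323) = -0.809343
  w ← 0.220000 + (0.27/6)·(k1 + 2k2 + 2k3 + k4) = -0.089812
w(0.27) ≈ -0.0898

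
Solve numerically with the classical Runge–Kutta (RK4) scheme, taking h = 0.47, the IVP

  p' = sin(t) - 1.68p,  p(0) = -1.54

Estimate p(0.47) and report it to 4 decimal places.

-0.6174

RK4: k1 = f(t_n, p_n); k2 = f(t_n + h/2, p_n + (h/2)·k1); k3 = f(t_n + h/2, p_n + (h/2)·k2); k4 = f(t_n + h, p_n + h·k3); p_{n+1} = p_n + (h/6)·(k1 + 2k2 + 2k3 + k4).
t=0.000000, p=-1.540000:
  k1 = f(0.000000, -1.540000) = 2.587200
  k2 = f(0.235000, -0.932008) = 1.798616
  k3 = f(0.235000, -1.117325) = 2.109949
  k4 = f(0.470000, -0.548324) = 1.374070
  p ← -1.540000 + (0.47/6)·(k1 + 2k2 + 2k3 + k4) = -0.617359
p(0.47) ≈ -0.6174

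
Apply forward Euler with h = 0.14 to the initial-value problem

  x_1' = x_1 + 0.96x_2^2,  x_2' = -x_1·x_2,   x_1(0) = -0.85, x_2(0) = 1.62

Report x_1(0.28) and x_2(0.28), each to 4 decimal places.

-0.2609, 1.9692

Euler on (x_1,x_2): x_1_{n+1} = x_1_n + h·x_1', x_2_{n+1} = x_2_n + h·x_2'.
0.000000: (-0.850000, 1.620000); f=(1.669424, 1.377000) → (-0.616281, 1.812780)
0.140000: (-0.616281, 1.812780); f=(2.538444, 1.117181) → (-0.260899, 1.969185)
(x_1(0.28), x_2(0.28)) ≈ (-0.2609, 1.9692)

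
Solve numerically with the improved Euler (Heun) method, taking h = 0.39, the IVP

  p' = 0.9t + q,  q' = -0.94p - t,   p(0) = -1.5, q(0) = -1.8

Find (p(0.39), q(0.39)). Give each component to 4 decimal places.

-2.0263, -1.1975

Heun on (p,q): k1 = f(t_n, state_n); k2 = f(t_n + h, state_n + h·k1); state_{n+1} = state_n + (h/2)·(k1 + k2).
0.000000: (-1.500000, -1.800000)
  k1 = (-1.800000, 1.410000)
  predictor → (-2.202000, -1.250100)
  k2 = (-0.899100, 1.679880)
  → (-2.026325, -1.197473)
(p(0.39), q(0.39)) ≈ (-2.0263, -1.1975)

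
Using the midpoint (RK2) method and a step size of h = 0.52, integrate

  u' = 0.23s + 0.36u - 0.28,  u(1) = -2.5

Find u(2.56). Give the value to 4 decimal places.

Midpoint: k1 = f(s_n, u_n); k2 = f(s_n + h/2, u_n + (h/2)·k1); u_{n+1} = u_n + h·k2.
s=1.000000, u=-2.500000:
  k1 = f(1.000000, -2.500000) = -0.950000
  k2 = f(1.260000, -2.747000) = -0.979120
  u ← -2.500000 + 0.52·(-0.979120) = -3.009142
s=1.520000, u=-3.009142:
  k1 = f(1.520000, -3.009142) = -1.013691
  k2 = f(1.780000, -3.272702) = -1.048773
  u ← -3.009142 + 0.52·(-1.048773) = -3.554504
s=2.040000, u=-3.554504:
  k1 = f(2.040000, -3.554504) = -1.090422
  k2 = f(2.300000, -3.838014) = -1.132685
  u ← -3.554504 + 0.52·(-1.132685) = -4.143500
u(2.56) ≈ -4.1435

-4.1435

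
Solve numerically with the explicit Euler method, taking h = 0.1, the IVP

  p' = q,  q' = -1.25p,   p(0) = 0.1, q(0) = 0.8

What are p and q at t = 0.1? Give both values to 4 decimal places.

0.1800, 0.7875

Euler on (p,q): p_{n+1} = p_n + h·p', q_{n+1} = q_n + h·q'.
0.000000: (0.100000, 0.800000); f=(0.800000, -0.125000) → (0.180000, 0.787500)
(p(0.1), q(0.1)) ≈ (0.1800, 0.7875)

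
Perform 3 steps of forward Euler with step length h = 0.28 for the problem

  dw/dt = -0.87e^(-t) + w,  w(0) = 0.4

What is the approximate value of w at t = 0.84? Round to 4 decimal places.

Euler: w_{n+1} = w_n + h·f(t_n, w_n).
t=0.000000, w=0.400000: f=-0.470000 → w ← 0.400000 + 0.28·(-0.470000) = 0.268400
t=0.280000, w=0.268400: f=-0.389132 → w ← 0.268400 + 0.28·(-0.389132) = 0.159443
t=0.560000, w=0.159443: f=-0.337509 → w ← 0.159443 + 0.28·(-0.337509) = 0.064941
w(0.84) ≈ 0.0649

0.0649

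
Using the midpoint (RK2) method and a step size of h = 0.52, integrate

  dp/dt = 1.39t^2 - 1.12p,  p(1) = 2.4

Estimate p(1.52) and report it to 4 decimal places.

2.3463

Midpoint: k1 = f(t_n, p_n); k2 = f(t_n + h/2, p_n + (h/2)·k1); p_{n+1} = p_n + h·k2.
t=1.000000, p=2.400000:
  k1 = f(1.000000, 2.400000) = -1.298000
  k2 = f(1.260000, 2.062520) = -0.103258
  p ← 2.400000 + 0.52·(-0.103258) = 2.346306
p(1.52) ≈ 2.3463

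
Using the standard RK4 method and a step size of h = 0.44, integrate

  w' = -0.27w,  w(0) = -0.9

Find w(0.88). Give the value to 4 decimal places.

RK4: k1 = f(t_n, w_n); k2 = f(t_n + h/2, w_n + (h/2)·k1); k3 = f(t_n + h/2, w_n + (h/2)·k2); k4 = f(t_n + h, w_n + h·k3); w_{n+1} = w_n + (h/6)·(k1 + 2k2 + 2k3 + k4).
t=0.000000, w=-0.900000:
  k1 = f(0.000000, -0.900000) = 0.243000
  k2 = f(0.220000, -0.846540) = 0.228566
  k3 = f(0.220000, -0.849716) = 0.229423
  k4 = f(0.440000, -0.799054) = 0.215745
  w ← -0.900000 + (0.44/6)·(k1 + 2k2 + 2k3 + k4) = -0.799187
t=0.440000, w=-0.799187:
  k1 = f(0.440000, -0.799187) = 0.215780
  k2 = f(0.660000, -0.751715) = 0.202963
  k3 = f(0.660000, -0.754535) = 0.203724
  k4 = f(0.880000, -0.709548) = 0.191578
  w ← -0.799187 + (0.44/6)·(k1 + 2k2 + 2k3 + k4) = -0.709667
w(0.88) ≈ -0.7097

-0.7097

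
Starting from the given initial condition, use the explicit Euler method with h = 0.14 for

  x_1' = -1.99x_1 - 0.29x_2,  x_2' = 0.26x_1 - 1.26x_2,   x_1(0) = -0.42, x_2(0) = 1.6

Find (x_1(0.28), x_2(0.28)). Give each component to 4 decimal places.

Euler on (x_1,x_2): x_1_{n+1} = x_1_n + h·x_1', x_2_{n+1} = x_2_n + h·x_2'.
0.000000: (-0.420000, 1.600000); f=(0.371800, -2.125200) → (-0.367948, 1.302472)
0.140000: (-0.367948, 1.302472); f=(0.354500, -1.736781) → (-0.318318, 1.059323)
(x_1(0.28), x_2(0.28)) ≈ (-0.3183, 1.0593)

-0.3183, 1.0593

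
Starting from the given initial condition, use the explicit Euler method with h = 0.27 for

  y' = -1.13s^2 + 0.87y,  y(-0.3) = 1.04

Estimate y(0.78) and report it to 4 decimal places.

2.2654

Euler: y_{n+1} = y_n + h·f(s_n, y_n).
s=-0.300000, y=1.040000: f=0.803100 → y ← 1.040000 + 0.27·0.803100 = 1.256837
s=-0.030000, y=1.256837: f=1.092431 → y ← 1.256837 + 0.27·1.092431 = 1.551793
s=0.240000, y=1.551793: f=1.284972 → y ← 1.551793 + 0.27·1.284972 = 1.898736
s=0.510000, y=1.898736: f=1.357987 → y ← 1.898736 + 0.27·1.357987 = 2.265392
y(0.78) ≈ 2.2654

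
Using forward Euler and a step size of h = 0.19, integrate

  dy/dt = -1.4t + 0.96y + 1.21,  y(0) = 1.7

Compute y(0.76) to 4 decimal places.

Euler: y_{n+1} = y_n + h·f(t_n, y_n).
t=0.000000, y=1.700000: f=2.842000 → y ← 1.700000 + 0.19·2.842000 = 2.239980
t=0.190000, y=2.239980: f=3.094381 → y ← 2.239980 + 0.19·3.094381 = 2.827912
t=0.380000, y=2.827912: f=3.392796 → y ← 2.827912 + 0.19·3.392796 = 3.472544
t=0.570000, y=3.472544: f=3.745642 → y ← 3.472544 + 0.19·3.745642 = 4.184216
y(0.76) ≈ 4.1842

4.1842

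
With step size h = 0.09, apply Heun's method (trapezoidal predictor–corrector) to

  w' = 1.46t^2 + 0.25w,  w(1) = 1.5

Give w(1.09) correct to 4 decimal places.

1.6794

Heun: k1 = f(t_n, w_n); k2 = f(t_n + h, w_n + h·k1); w_{n+1} = w_n + (h/2)·(k1 + k2).
t=1.000000, w=1.500000:
  k1 = f(1.000000, 1.500000) = 1.835000
  k2 = f(1.090000, 1.665150) = 2.150914
  w ← 1.500000 + (0.09/2)·(1.835000 + 2.150914) = 1.679366
w(1.09) ≈ 1.6794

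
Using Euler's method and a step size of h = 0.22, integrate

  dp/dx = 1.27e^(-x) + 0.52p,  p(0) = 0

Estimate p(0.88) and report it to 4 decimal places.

Euler: p_{n+1} = p_n + h·f(x_n, p_n).
x=0.000000, p=0.000000: f=1.270000 → p ← 0.000000 + 0.22·1.270000 = 0.279400
x=0.220000, p=0.279400: f=1.164487 → p ← 0.279400 + 0.22·1.164487 = 0.535587
x=0.440000, p=0.535587: f=1.096432 → p ← 0.535587 + 0.22·1.096432 = 0.776802
x=0.660000, p=0.776802: f=1.060338 → p ← 0.776802 + 0.22·1.060338 = 1.010076
p(0.88) ≈ 1.0101

1.0101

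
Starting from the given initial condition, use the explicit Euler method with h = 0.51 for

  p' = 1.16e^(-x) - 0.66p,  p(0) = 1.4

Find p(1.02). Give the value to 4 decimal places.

Euler: p_{n+1} = p_n + h·f(x_n, p_n).
x=0.000000, p=1.400000: f=0.236000 → p ← 1.400000 + 0.51·0.236000 = 1.520360
x=0.510000, p=1.520360: f=-0.306863 → p ← 1.520360 + 0.51·(-0.306863) = 1.363860
p(1.02) ≈ 1.3639

1.3639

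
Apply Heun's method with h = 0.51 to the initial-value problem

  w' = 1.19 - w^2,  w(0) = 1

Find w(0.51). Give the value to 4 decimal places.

1.0451

Heun: k1 = f(t_n, w_n); k2 = f(t_n + h, w_n + h·k1); w_{n+1} = w_n + (h/2)·(k1 + k2).
t=0.000000, w=1.000000:
  k1 = f(0.000000, 1.000000) = 0.190000
  k2 = f(0.510000, 1.096900) = -0.013190
  w ← 1.000000 + (0.51/2)·(0.190000 + (-0.013190)) = 1.045087
w(0.51) ≈ 1.0451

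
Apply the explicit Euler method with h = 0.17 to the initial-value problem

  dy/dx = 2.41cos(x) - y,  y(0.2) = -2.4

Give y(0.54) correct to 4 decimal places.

-0.9381

Euler: y_{n+1} = y_n + h·f(x_n, y_n).
x=0.200000, y=-2.400000: f=4.761960 → y ← -2.400000 + 0.17·4.761960 = -1.590467
x=0.370000, y=-1.590467: f=3.837376 → y ← -1.590467 + 0.17·3.837376 = -0.938113
y(0.54) ≈ -0.9381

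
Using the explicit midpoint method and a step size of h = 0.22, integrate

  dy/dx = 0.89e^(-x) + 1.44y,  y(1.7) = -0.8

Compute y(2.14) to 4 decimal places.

-1.4131

Midpoint: k1 = f(x_n, y_n); k2 = f(x_n + h/2, y_n + (h/2)·k1); y_{n+1} = y_n + h·k2.
x=1.700000, y=-0.800000:
  k1 = f(1.700000, -0.800000) = -0.989412
  k2 = f(1.810000, -0.908835) = -1.163071
  y ← -0.800000 + 0.22·(-1.163071) = -1.055876
x=1.920000, y=-1.055876:
  k1 = f(1.920000, -1.055876) = -1.389981
  k2 = f(2.030000, -1.208773) = -1.623745
  y ← -1.055876 + 0.22·(-1.623745) = -1.413099
y(2.14) ≈ -1.4131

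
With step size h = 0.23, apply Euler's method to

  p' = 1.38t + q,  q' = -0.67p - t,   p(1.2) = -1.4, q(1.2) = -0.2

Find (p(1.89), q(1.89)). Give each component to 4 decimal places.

-0.2420, -0.7034

Euler on (p,q): p_{n+1} = p_n + h·p', q_{n+1} = q_n + h·q'.
1.200000: (-1.400000, -0.200000); f=(1.456000, -0.262000) → (-1.065120, -0.260260)
1.430000: (-1.065120, -0.260260); f=(1.713140, -0.716370) → (-0.671098, -0.425025)
1.660000: (-0.671098, -0.425025); f=(1.865775, -1.210364) → (-0.241970, -0.703409)
(p(1.89), q(1.89)) ≈ (-0.2420, -0.7034)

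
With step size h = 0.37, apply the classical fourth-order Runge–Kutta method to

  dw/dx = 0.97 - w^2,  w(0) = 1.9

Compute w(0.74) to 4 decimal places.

RK4: k1 = f(x_n, w_n); k2 = f(x_n + h/2, w_n + (h/2)·k1); k3 = f(x_n + h/2, w_n + (h/2)·k2); k4 = f(x_n + h, w_n + h·k3); w_{n+1} = w_n + (h/6)·(k1 + 2k2 + 2k3 + k4).
x=0.000000, w=1.900000:
  k1 = f(0.000000, 1.900000) = -2.640000
  k2 = f(0.185000, 1.411600) = -1.022615
  k3 = f(0.185000, 1.710816) = -1.956892
  k4 = f(0.370000, 1.175950) = -0.412858
  w ← 1.900000 + (0.37/6)·(k1 + 2k2 + 2k3 + k4) = 1.344268
x=0.370000, w=1.344268:
  k1 = f(0.370000, 1.344268) = -0.837056
  k2 = f(0.555000, 1.189413) = -0.444702
  k3 = f(0.555000, 1.261998) = -0.622639
  k4 = f(0.740000, 1.113891) = -0.270754
  w ← 1.344268 + (0.37/6)·(k1 + 2k2 + 2k3 + k4) = 1.144314
w(0.74) ≈ 1.1443

1.1443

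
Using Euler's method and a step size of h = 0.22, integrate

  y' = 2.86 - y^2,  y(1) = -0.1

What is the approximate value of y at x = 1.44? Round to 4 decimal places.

Euler: y_{n+1} = y_n + h·f(x_n, y_n).
x=1.000000, y=-0.100000: f=2.850000 → y ← -0.100000 + 0.22·2.850000 = 0.527000
x=1.220000, y=0.527000: f=2.582271 → y ← 0.527000 + 0.22·2.582271 = 1.095100
y(1.44) ≈ 1.0951

1.0951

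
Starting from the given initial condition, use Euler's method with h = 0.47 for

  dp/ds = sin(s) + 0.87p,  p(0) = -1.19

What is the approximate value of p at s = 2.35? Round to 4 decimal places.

Euler: p_{n+1} = p_n + h·f(s_n, p_n).
s=0.000000, p=-1.190000: f=-1.035300 → p ← -1.190000 + 0.47·(-1.035300) = -1.676591
s=0.470000, p=-1.676591: f=-1.005748 → p ← -1.676591 + 0.47·(-1.005748) = -2.149293
s=0.940000, p=-2.149293: f=-1.062326 → p ← -2.149293 + 0.47·(-1.062326) = -2.648586
s=1.410000, p=-2.648586: f=-1.317170 → p ← -2.648586 + 0.47·(-1.317170) = -3.267656
s=1.880000, p=-3.267656: f=-1.890284 → p ← -3.267656 + 0.47·(-1.890284) = -4.156089
p(2.35) ≈ -4.1561

-4.1561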